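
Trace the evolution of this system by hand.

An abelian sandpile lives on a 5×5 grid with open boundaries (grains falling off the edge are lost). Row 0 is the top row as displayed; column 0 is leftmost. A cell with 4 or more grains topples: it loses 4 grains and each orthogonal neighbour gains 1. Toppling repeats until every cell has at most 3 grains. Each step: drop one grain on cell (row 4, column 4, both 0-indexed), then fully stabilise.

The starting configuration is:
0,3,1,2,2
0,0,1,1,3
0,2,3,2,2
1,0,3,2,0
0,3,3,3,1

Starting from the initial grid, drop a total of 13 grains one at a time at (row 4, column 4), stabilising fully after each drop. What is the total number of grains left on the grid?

k=0  0,3,1,2,2
0,0,1,1,3
0,2,3,2,2
1,0,3,2,0
0,3,3,3,1
k=1  0,3,1,2,2
0,0,1,1,3
0,2,3,2,2
1,0,3,2,0
0,3,3,3,2
k=2  0,3,1,2,2
0,0,1,1,3
0,2,3,2,2
1,0,3,2,0
0,3,3,3,3
k=3  0,3,1,2,2
0,0,2,2,3
0,3,1,0,3
1,2,2,1,2
1,0,2,2,1
k=4  0,3,1,2,2
0,0,2,2,3
0,3,1,0,3
1,2,2,1,2
1,0,2,2,2
k=5  0,3,1,2,2
0,0,2,2,3
0,3,1,0,3
1,2,2,1,2
1,0,2,2,3
k=6  0,3,1,2,2
0,0,2,2,3
0,3,1,0,3
1,2,2,1,3
1,0,2,3,0
k=7  0,3,1,2,2
0,0,2,2,3
0,3,1,0,3
1,2,2,1,3
1,0,2,3,1
k=8  0,3,1,2,2
0,0,2,2,3
0,3,1,0,3
1,2,2,1,3
1,0,2,3,2
k=9  0,3,1,2,2
0,0,2,2,3
0,3,1,0,3
1,2,2,1,3
1,0,2,3,3
k=10  0,3,1,2,3
0,0,2,3,0
0,3,1,1,1
1,2,2,3,1
1,0,3,0,2
k=11  0,3,1,2,3
0,0,2,3,0
0,3,1,1,1
1,2,2,3,1
1,0,3,0,3
k=12  0,3,1,2,3
0,0,2,3,0
0,3,1,1,1
1,2,2,3,2
1,0,3,1,0
k=13  0,3,1,2,3
0,0,2,3,0
0,3,1,1,1
1,2,2,3,2
1,0,3,1,1

36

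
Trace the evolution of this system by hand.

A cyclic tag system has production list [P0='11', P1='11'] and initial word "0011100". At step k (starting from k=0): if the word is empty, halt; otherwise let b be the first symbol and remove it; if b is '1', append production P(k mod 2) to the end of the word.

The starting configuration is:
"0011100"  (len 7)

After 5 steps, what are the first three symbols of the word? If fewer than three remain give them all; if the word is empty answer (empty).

001

t=0: "0011100"  (len 7)
t=1: "011100"  (len 6)
t=2: "11100"  (len 5)
t=3: "110011"  (len 6)
t=4: "1001111"  (len 7)
t=5: "00111111"  (len 8)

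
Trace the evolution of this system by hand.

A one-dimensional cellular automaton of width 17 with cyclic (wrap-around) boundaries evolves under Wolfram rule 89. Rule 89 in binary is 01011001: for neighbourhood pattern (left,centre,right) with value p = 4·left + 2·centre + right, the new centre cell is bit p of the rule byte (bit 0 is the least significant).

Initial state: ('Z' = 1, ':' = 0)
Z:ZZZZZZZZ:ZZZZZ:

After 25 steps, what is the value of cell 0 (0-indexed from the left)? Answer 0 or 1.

[0] Z:ZZZZZZZZ:ZZZZZ:
[1] ::Z::::::Z:Z:::Z:
[2] Z::ZZZZZ::::ZZ::Z
[3] ZZ:Z:::ZZZZ:ZZZ:Z
[4] :Z::ZZ:Z::Z:Z:Z:Z
[5] ::Z:ZZ::Z::::::::
[6] Z:::ZZZ::ZZZZZZZZ
[7] ZZZ:Z:ZZ:Z:::::::
[8] Z:Z:::ZZ::ZZZZZZ:
[9] :::ZZ:ZZZ:Z::::Z:
[10] ZZ:ZZ:Z:Z::ZZZ::Z
[11] :Z:ZZ::::Z:Z:ZZ:Z
[12] :::ZZZZZ:::::ZZ::
[13] ZZ:Z:::ZZZZZ:ZZZZ
[14] :Z::ZZ:Z:::Z:Z:::
[15] ::Z:ZZ::ZZ::::ZZZ
[16] Z:::ZZZ:ZZZZZ:Z:Z
[17] ZZZ:Z:Z:Z:::Z:::Z
[18] ::Z::::::ZZ::ZZ:Z
[19] Z::ZZZZZ:ZZZ:ZZ::
[20] :Z:Z:::Z:Z:Z:ZZZ:
[21] ::::ZZ:::::::Z:ZZ
[22] ZZZ:ZZZZZZZZ:::ZZ
[23] ::Z:Z::::::ZZZ:Z:
[24] Z::::ZZZZZ:Z:Z::Z
[25] ZZZZ:Z:::Z::::Z:Z

1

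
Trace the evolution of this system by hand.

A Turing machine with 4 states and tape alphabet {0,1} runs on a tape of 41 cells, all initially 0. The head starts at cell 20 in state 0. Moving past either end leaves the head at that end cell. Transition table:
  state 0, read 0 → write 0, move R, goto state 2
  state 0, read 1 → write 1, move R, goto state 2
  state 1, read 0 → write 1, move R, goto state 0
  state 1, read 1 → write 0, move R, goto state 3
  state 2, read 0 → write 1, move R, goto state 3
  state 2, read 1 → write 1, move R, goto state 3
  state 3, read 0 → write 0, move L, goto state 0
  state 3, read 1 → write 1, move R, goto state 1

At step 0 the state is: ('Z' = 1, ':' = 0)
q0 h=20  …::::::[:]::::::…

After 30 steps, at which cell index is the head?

step 0: q0 h=20  …::::::[:]::::::…
step 1: q2 h=21  …::::::[:]::::::…
step 2: q3 h=22  …:::::Z[:]::::::…
step 3: q0 h=21  …::::::[Z]::::::…
step 4: q2 h=22  …:::::Z[:]::::::…
step 5: q3 h=23  …::::ZZ[:]::::::…
step 6: q0 h=22  …:::::Z[Z]::::::…
step 7: q2 h=23  …::::ZZ[:]::::::…
step 8: q3 h=24  …:::ZZZ[:]::::::…
step 9: q0 h=23  …::::ZZ[Z]::::::…
step 10: q2 h=24  …:::ZZZ[:]::::::…
step 11: q3 h=25  …::ZZZZ[:]::::::…
step 12: q0 h=24  …:::ZZZ[Z]::::::…
step 13: q2 h=25  …::ZZZZ[:]::::::…
step 14: q3 h=26  …:ZZZZZ[:]::::::…
step 15: q0 h=25  …::ZZZZ[Z]::::::…
step 16: q2 h=26  …:ZZZZZ[:]::::::…
step 17: q3 h=27  …ZZZZZZ[:]::::::…
step 18: q0 h=26  …:ZZZZZ[Z]::::::…
step 19: q2 h=27  …ZZZZZZ[:]::::::…
step 20: q3 h=28  …ZZZZZZ[:]::::::…
step 21: q0 h=27  …ZZZZZZ[Z]::::::…
step 22: q2 h=28  …ZZZZZZ[:]::::::…
step 23: q3 h=29  …ZZZZZZ[:]::::::…
step 24: q0 h=28  …ZZZZZZ[Z]::::::…
step 25: q2 h=29  …ZZZZZZ[:]::::::…
step 26: q3 h=30  …ZZZZZZ[:]::::::…
step 27: q0 h=29  …ZZZZZZ[Z]::::::…
step 28: q2 h=30  …ZZZZZZ[:]::::::…
step 29: q3 h=31  …ZZZZZZ[:]::::::…
step 30: q0 h=30  …ZZZZZZ[Z]::::::…

30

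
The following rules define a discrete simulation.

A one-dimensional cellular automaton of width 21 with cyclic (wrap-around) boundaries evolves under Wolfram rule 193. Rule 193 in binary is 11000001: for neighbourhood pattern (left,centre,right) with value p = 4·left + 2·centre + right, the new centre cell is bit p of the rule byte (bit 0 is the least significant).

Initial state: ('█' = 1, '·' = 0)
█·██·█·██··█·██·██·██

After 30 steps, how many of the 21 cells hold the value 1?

8

0) █·██·█·██··█·██·██·██
1) █··█····█·····█··█··█
2) █····██···███········
3) ··██··█·█··██·██████·
4) █··█········█··█████·
5) ·····██████·····████·
6) ████··█████·███··███·
7) ·███···████··██···██·
8) ··██·█··███···█·█··█·
9) █··█·····██·█········
10) ·····███··█···██████·
11) ████··██····█··█████·
12) ·███···█·██·····████·
13) ··██·█····█·███··███·
14) █··█···██····██···██·
15) ·····█··█·██··█·█··█·
16) ████·······█·········
17) ·███·█████···███████·
18) ··██··████·█··██████·
19) █··█···███·····█████·
20) ·····█··██·███··████·
21) ████·····█··██···███·
22) ·███·███·····█·█··██·
23) ··██··██·███·······█·
24) █··█···█··██·█████···
25) ·····█·····█··████·█·
26) ████···███·····███···
27) ·███·█··██·███··██·█·
28) ··██·····█··██···█···
29) █··█·███·····█·█···██
30) █·····██·███·····█··█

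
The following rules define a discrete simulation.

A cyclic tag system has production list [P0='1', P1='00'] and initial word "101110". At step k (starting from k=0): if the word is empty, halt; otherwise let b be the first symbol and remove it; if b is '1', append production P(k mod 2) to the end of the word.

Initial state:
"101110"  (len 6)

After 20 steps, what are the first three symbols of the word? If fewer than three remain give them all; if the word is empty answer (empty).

(empty)

[0] "101110"  (len 6)
[1] "011101"  (len 6)
[2] "11101"  (len 5)
[3] "11011"  (len 5)
[4] "101100"  (len 6)
[5] "011001"  (len 6)
[6] "11001"  (len 5)
[7] "10011"  (len 5)
[8] "001100"  (len 6)
[9] "01100"  (len 5)
[10] "1100"  (len 4)
[11] "1001"  (len 4)
[12] "00100"  (len 5)
[13] "0100"  (len 4)
[14] "100"  (len 3)
[15] "001"  (len 3)
[16] "01"  (len 2)
[17] "1"  (len 1)
[18] "00"  (len 2)
[19] "0"  (len 1)
[20] (halted — word empty)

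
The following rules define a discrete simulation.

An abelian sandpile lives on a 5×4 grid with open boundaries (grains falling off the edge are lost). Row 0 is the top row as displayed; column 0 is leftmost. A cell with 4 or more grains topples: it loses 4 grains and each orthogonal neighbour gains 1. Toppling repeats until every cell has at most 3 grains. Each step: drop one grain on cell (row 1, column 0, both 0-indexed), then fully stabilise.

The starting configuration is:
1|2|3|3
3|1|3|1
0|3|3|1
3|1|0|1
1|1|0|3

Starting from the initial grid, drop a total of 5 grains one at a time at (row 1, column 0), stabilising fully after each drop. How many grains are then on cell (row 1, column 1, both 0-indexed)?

3

0) 1|2|3|3
3|1|3|1
0|3|3|1
3|1|0|1
1|1|0|3
1) 2|2|3|3
0|2|3|1
1|3|3|1
3|1|0|1
1|1|0|3
2) 2|2|3|3
1|2|3|1
1|3|3|1
3|1|0|1
1|1|0|3
3) 2|2|3|3
2|2|3|1
1|3|3|1
3|1|0|1
1|1|0|3
4) 2|2|3|3
3|2|3|1
1|3|3|1
3|1|0|1
1|1|0|3
5) 3|2|3|3
0|3|3|1
2|3|3|1
3|1|0|1
1|1|0|3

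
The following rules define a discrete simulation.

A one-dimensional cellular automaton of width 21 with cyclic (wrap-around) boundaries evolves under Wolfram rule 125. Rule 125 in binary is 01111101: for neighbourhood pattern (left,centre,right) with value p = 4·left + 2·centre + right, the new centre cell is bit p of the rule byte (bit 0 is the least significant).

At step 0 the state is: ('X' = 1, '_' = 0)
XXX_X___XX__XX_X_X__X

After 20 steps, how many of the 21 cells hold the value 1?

0) XXX_X___XX__XX_X_X__X
1) __XXXXX_XXX_XXXXXXX_X
2) X_X___XXX_XXX_____XXX
3) XXXXX_X_XXX_XXXXX_X__
4) X___XXXXX_XXX___XXXX_
5) XXX_X___XXX_XXX_X__XX
6) __XXXXX_X_XXX_XXXX_X_
7) X_X___XXXXX_XXX__XXXX
8) XXXXX_X___XXX_XX_X___
9) X___XXXXX_X_XXXXXXXX_
10) XXX_X___XXXXX______XX
11) __XXXXX_X___XXXXXX_X_
12) X_X___XXXXX_X____XXXX
13) XXXXX_X___XXXXXX_X___
14) X___XXXXX_X____XXXXX_
15) XXX_X___XXXXXX_X___XX
16) __XXXXX_X____XXXXX_X_
17) X_X___XXXXXX_X___XXXX
18) XXXXX_X____XXXXX_X___
19) X___XXXXXX_X___XXXXX_
20) XXX_X____XXXXX_X___XX

12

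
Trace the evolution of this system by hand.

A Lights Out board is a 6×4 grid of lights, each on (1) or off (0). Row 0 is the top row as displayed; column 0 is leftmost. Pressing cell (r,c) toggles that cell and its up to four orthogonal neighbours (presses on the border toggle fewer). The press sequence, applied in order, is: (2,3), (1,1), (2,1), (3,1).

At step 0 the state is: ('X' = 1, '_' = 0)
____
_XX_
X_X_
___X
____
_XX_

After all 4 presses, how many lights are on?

12

gen 0: ____
_XX_
X_X_
___X
____
_XX_
gen 1: ____
_XXX
X__X
____
____
_XX_
gen 2: _X__
X__X
XX_X
____
____
_XX_
gen 3: _X__
XX_X
__XX
_X__
____
_XX_
gen 4: _X__
XX_X
_XXX
X_X_
_X__
_XX_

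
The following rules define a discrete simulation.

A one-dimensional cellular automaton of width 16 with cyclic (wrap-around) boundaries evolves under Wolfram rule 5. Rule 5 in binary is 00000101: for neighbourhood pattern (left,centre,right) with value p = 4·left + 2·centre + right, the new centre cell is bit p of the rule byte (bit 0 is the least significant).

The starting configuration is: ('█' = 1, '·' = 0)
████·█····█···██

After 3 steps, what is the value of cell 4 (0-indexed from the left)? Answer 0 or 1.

0

t=0: ████·█····█···██
t=1: ·····█·██·█·█···
t=2: ████·█····█·█·██
t=3: ·····█·██·█·█···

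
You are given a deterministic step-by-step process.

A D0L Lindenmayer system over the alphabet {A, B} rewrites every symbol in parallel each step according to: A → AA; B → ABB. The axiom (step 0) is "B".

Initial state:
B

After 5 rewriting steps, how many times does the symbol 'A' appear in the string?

80

k=0  B
k=1  ABB
k=2  AAABBABB
k=3  AAAAAAABBABBAAABBABB
k=4  AAAAAAAAAAAAAAABBABBAAABBABBAAAAAAABBABBAAABBABB
k=5  AAAAAAAAAAAAAAAAAAAAAAAAAAAAAAABBABBAAABBABBAAAAAAABBABBAAABBABBAAAAAAAAAAAAAAABBABBAAABBABBAAAAAAABBABBAAABBABB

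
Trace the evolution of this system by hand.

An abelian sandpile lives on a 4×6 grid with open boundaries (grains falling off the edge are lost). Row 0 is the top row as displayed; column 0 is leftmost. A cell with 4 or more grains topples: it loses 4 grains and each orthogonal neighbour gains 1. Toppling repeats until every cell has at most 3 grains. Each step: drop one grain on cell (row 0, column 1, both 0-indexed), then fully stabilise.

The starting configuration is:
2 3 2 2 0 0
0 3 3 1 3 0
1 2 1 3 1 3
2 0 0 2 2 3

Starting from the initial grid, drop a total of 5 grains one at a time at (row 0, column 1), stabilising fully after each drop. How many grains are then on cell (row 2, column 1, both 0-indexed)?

3

k=0  2 3 2 2 0 0
0 3 3 1 3 0
1 2 1 3 1 3
2 0 0 2 2 3
k=1  3 2 0 3 0 0
1 1 1 2 3 0
1 3 2 3 1 3
2 0 0 2 2 3
k=2  3 3 0 3 0 0
1 1 1 2 3 0
1 3 2 3 1 3
2 0 0 2 2 3
k=3  0 1 1 3 0 0
2 2 1 2 3 0
1 3 2 3 1 3
2 0 0 2 2 3
k=4  0 2 1 3 0 0
2 2 1 2 3 0
1 3 2 3 1 3
2 0 0 2 2 3
k=5  0 3 1 3 0 0
2 2 1 2 3 0
1 3 2 3 1 3
2 0 0 2 2 3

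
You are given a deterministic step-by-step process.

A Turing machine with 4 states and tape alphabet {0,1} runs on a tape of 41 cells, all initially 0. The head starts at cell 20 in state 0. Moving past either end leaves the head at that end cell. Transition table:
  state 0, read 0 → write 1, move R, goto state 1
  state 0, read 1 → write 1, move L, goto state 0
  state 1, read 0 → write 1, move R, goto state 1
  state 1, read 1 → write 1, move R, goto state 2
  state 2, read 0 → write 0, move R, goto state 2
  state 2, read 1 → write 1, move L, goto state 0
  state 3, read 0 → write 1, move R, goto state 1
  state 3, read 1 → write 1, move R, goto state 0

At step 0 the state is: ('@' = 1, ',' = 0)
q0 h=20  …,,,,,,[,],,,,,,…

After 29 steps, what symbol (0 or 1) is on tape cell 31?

1

k=0  q0 h=20  …,,,,,,[,],,,,,,…
k=1  q1 h=21  …,,,,,@[,],,,,,,…
k=2  q1 h=22  …,,,,@@[,],,,,,,…
k=3  q1 h=23  …,,,@@@[,],,,,,,…
k=4  q1 h=24  …,,@@@@[,],,,,,,…
k=5  q1 h=25  …,@@@@@[,],,,,,,…
k=6  q1 h=26  …@@@@@@[,],,,,,,…
k=7  q1 h=27  …@@@@@@[,],,,,,,…
k=8  q1 h=28  …@@@@@@[,],,,,,,…
k=9  q1 h=29  …@@@@@@[,],,,,,,…
k=10  q1 h=30  …@@@@@@[,],,,,,,…
k=11  q1 h=31  …@@@@@@[,],,,,,,…
k=12  q1 h=32  …@@@@@@[,],,,,,,…
k=13  q1 h=33  …@@@@@@[,],,,,,,…
k=14  q1 h=34  …@@@@@@[,],,,,,,|
k=15  q1 h=35  …@@@@@@[,],,,,,|
k=16  q1 h=36  …@@@@@@[,],,,,|
k=17  q1 h=37  …@@@@@@[,],,,|
k=18  q1 h=38  …@@@@@@[,],,|
k=19  q1 h=39  …@@@@@@[,],|
k=20  q1 h=40  …@@@@@@[,]|
k=21  q1 h=40  …@@@@@@[@]|
k=22  q2 h=40  …@@@@@@[@]|
k=23  q0 h=39  …@@@@@@[@]@|
k=24  q0 h=38  …@@@@@@[@]@@|
k=25  q0 h=37  …@@@@@@[@]@@@|
k=26  q0 h=36  …@@@@@@[@]@@@@|
k=27  q0 h=35  …@@@@@@[@]@@@@@|
k=28  q0 h=34  …@@@@@@[@]@@@@@@|
k=29  q0 h=33  …@@@@@@[@]@@@@@@…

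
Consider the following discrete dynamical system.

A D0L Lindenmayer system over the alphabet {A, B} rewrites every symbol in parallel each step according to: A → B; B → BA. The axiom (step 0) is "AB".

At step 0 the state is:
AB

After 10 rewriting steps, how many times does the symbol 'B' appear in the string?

144

step 0: AB
step 1: BBA
step 2: BABAB
step 3: BABBABBA
step 4: BABBABABBABAB
step 5: BABBABABBABBABABBABBA
step 6: BABBABABBABBABABBABABBABBABABBABAB
step 7: BABBABABBABBABABBABABBABBABABBABBABABBABABBABBABABBABBA
step 8: BABBABABBABBABABBABABBABBABABBABBABABBABABBABBABABBABABBABBABABBABBABABBABABBABBABABBABAB
step 9: BABBABABBABBABABBABABBABBABABBABBABABBABABBABBABABBABABBAB…BBABABBABABBABBABABBABABBABBABABBABBABABBABABBABBABABBABBA  (len 144)
step 10: BABBABABBABBABABBABABBABBABABBABBABABBABABBABBABABBABABBAB…BBABABBABABBABBABABBABABBABBABABBABBABABBABABBABBABABBABAB  (len 233)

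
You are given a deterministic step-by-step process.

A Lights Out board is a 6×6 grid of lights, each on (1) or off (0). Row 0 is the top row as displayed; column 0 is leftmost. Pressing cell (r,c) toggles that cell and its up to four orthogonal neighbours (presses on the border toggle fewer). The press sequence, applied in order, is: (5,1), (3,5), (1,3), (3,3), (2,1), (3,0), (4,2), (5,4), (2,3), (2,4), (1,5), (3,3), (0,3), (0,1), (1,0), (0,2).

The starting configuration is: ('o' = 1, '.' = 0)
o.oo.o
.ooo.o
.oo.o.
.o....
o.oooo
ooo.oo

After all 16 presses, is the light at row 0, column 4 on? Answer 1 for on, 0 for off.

1

0) o.oo.o
.ooo.o
.oo.o.
.o....
o.oooo
ooo.oo
1) o.oo.o
.ooo.o
.oo.o.
.o....
oooooo
....oo
2) o.oo.o
.ooo.o
.oo.oo
.o..oo
ooooo.
....oo
3) o.o..o
.o..oo
.ooooo
.o..oo
ooooo.
....oo
4) o.o..o
.o..oo
.oo.oo
.ooo.o
ooo.o.
....oo
5) o.o..o
....oo
o...oo
..oo.o
ooo.o.
....oo
6) o.o..o
....oo
....oo
oooo.o
.oo.o.
....oo
7) o.o..o
....oo
....oo
oo.o.o
...oo.
..o.oo
8) o.o..o
....oo
....oo
oo.o.o
...o..
..oo..
9) o.o..o
...ooo
..oo.o
oo...o
...o..
..oo..
10) o.o..o
...o.o
..o.o.
oo..oo
...o..
..oo..
11) o.o...
...oo.
..o.oo
oo..oo
...o..
..oo..
12) o.o...
...oo.
..oooo
oooo.o
......
..oo..
13) o..oo.
....o.
..oooo
oooo.o
......
..oo..
14) .oooo.
.o..o.
..oooo
oooo.o
......
..oo..
15) ooooo.
o...o.
o.oooo
oooo.o
......
..oo..
16) o...o.
o.o.o.
o.oooo
oooo.o
......
..oo..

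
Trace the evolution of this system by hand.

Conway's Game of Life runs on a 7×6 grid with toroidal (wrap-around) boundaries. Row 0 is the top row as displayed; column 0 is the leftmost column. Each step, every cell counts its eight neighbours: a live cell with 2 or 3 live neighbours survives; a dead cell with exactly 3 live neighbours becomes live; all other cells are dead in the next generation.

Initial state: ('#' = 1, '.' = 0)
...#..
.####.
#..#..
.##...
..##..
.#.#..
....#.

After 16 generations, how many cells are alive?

7

[0] ...#..
.####.
#..#..
.##...
..##..
.#.#..
....#.
[1] ......
.#..#.
#...#.
.#....
...#..
...##.
..###.
[2] ..#.#.
.....#
##...#
......
..###.
......
..#.#.
[3] ....##
.#..##
#....#
######
...#..
..#.#.
......
[4] #...##
......
......
.###..
#.....
...#..
...###
[5] #..#..
.....#
..#...
.##...
.#.#..
...#.#
#..#..
[6] #...##
......
.##...
.#.#..
##.##.
#..#..
#.##.#
[7] ##.##.
##...#
.##...
...##.
##.###
......
..##..
[8] ...##.
...###
.#####
......
#.##.#
##...#
.####.
[9] ......
#.....
#.#..#
......
..#.##
......
.#....
[10] ......
##...#
##...#
##.##.
......
......
......
[11] #.....
.#...#
......
.##.#.
......
......
......
[12] #.....
#.....
###...
......
......
......
......
[13] ......
#....#
##....
.#....
......
......
......
[14] ......
##...#
.#...#
##....
......
......
......
[15] #.....
.#...#
..#..#
##....
......
......
......
[16] #.....
.#...#
..#..#
##....
......
......
......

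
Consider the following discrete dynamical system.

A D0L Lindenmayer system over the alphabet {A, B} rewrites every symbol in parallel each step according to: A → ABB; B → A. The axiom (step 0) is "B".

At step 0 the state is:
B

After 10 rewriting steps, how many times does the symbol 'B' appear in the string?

step 0: B
step 1: A
step 2: ABB
step 3: ABBAA
step 4: ABBAAABBABB
step 5: ABBAAABBABBABBAAABBAA
step 6: ABBAAABBABBABBAAABBAAABBAAABBABBABBAAABBABB
step 7: ABBAAABBABBABBAAABBAAABBAAABBABBABBAAABBABBABBAAABBABBABBAAABBAAABBAAABBABBABBAAABBAA
step 8: ABBAAABBABBABBAAABBAAABBAAABBABBABBAAABBABBABBAAABBABBABBA…BABBABBAAABBABBABBAAABBABBABBAAABBAAABBAAABBABBABBAAABBABB  (len 171)
step 9: ABBAAABBABBABBAAABBAAABBAAABBABBABBAAABBABBABBAAABBABBABBA…BBABBABBAAABBABBABBAAABBABBABBAAABBAAABBAAABBABBABBAAABBAA  (len 341)
step 10: ABBAAABBABBABBAAABBAAABBAAABBABBABBAAABBABBABBAAABBABBABBA…BABBABBAAABBABBABBAAABBABBABBAAABBAAABBAAABBABBABBAAABBABB  (len 683)

342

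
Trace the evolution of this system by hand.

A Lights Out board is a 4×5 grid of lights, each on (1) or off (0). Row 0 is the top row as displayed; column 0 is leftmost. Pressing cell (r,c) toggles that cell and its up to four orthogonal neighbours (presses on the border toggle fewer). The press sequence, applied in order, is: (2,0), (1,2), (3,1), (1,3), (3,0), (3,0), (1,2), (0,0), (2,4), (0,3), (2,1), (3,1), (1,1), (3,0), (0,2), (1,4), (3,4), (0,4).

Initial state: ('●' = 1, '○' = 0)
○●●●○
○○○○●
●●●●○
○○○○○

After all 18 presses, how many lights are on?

11

step 0: ○●●●○
○○○○●
●●●●○
○○○○○
step 1: ○●●●○
●○○○●
○○●●○
●○○○○
step 2: ○●○●○
●●●●●
○○○●○
●○○○○
step 3: ○●○●○
●●●●●
○●○●○
○●●○○
step 4: ○●○○○
●●○○○
○●○○○
○●●○○
step 5: ○●○○○
●●○○○
●●○○○
●○●○○
step 6: ○●○○○
●●○○○
○●○○○
○●●○○
step 7: ○●●○○
●○●●○
○●●○○
○●●○○
step 8: ●○●○○
○○●●○
○●●○○
○●●○○
step 9: ●○●○○
○○●●●
○●●●●
○●●○●
step 10: ●○○●●
○○●○●
○●●●●
○●●○●
step 11: ●○○●●
○●●○●
●○○●●
○○●○●
step 12: ●○○●●
○●●○●
●●○●●
●●○○●
step 13: ●●○●●
●○○○●
●○○●●
●●○○●
step 14: ●●○●●
●○○○●
○○○●●
○○○○●
step 15: ●○●○●
●○●○●
○○○●●
○○○○●
step 16: ●○●○○
●○●●○
○○○●○
○○○○●
step 17: ●○●○○
●○●●○
○○○●●
○○○●○
step 18: ●○●●●
●○●●●
○○○●●
○○○●○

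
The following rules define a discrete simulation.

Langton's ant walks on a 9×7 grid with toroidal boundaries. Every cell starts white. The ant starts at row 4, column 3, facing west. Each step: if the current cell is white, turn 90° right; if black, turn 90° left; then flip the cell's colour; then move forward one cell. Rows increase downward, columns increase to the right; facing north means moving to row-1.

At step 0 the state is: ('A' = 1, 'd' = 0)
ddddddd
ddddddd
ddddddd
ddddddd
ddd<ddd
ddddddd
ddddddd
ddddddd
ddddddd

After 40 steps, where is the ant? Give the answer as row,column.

4,5

gen 0: ddddddd
ddddddd
ddddddd
ddddddd
ddd<ddd
ddddddd
ddddddd
ddddddd
ddddddd
gen 1: ddddddd
ddddddd
ddddddd
ddd^ddd
dddAddd
ddddddd
ddddddd
ddddddd
ddddddd
gen 2: ddddddd
ddddddd
ddddddd
dddA>dd
dddAddd
ddddddd
ddddddd
ddddddd
ddddddd
gen 3: ddddddd
ddddddd
ddddddd
dddAAdd
dddAvdd
ddddddd
ddddddd
ddddddd
ddddddd
gen 4: ddddddd
ddddddd
ddddddd
dddAAdd
ddd<Add
ddddddd
ddddddd
ddddddd
ddddddd
gen 5: ddddddd
ddddddd
ddddddd
dddAAdd
ddddAdd
dddvddd
ddddddd
ddddddd
ddddddd
gen 6: ddddddd
ddddddd
ddddddd
dddAAdd
ddddAdd
dd<Addd
ddddddd
ddddddd
ddddddd
gen 7: ddddddd
ddddddd
ddddddd
dddAAdd
dd^dAdd
ddAAddd
ddddddd
ddddddd
ddddddd
gen 8: ddddddd
ddddddd
ddddddd
dddAAdd
ddA>Add
ddAAddd
ddddddd
ddddddd
ddddddd
gen 9: ddddddd
ddddddd
ddddddd
dddAAdd
ddAAAdd
ddAvddd
ddddddd
ddddddd
ddddddd
gen 10: ddddddd
ddddddd
ddddddd
dddAAdd
ddAAAdd
ddAd>dd
ddddddd
ddddddd
ddddddd
gen 11: ddddddd
ddddddd
ddddddd
dddAAdd
ddAAAdd
ddAdAdd
ddddvdd
ddddddd
ddddddd
gen 12: ddddddd
ddddddd
ddddddd
dddAAdd
ddAAAdd
ddAdAdd
ddd<Add
ddddddd
ddddddd
gen 13: ddddddd
ddddddd
ddddddd
dddAAdd
ddAAAdd
ddA^Add
dddAAdd
ddddddd
ddddddd
gen 14: ddddddd
ddddddd
ddddddd
dddAAdd
ddAAAdd
ddAA>dd
dddAAdd
ddddddd
ddddddd
gen 15: ddddddd
ddddddd
ddddddd
dddAAdd
ddAA^dd
ddAAddd
dddAAdd
ddddddd
ddddddd
gen 16: ddddddd
ddddddd
ddddddd
dddAAdd
ddA<ddd
ddAAddd
dddAAdd
ddddddd
ddddddd
gen 17: ddddddd
ddddddd
ddddddd
dddAAdd
ddAdddd
ddAvddd
dddAAdd
ddddddd
ddddddd
gen 18: ddddddd
ddddddd
ddddddd
dddAAdd
ddAdddd
ddAd>dd
dddAAdd
ddddddd
ddddddd
gen 19: ddddddd
ddddddd
ddddddd
dddAAdd
ddAdddd
ddAdAdd
dddAvdd
ddddddd
ddddddd
gen 20: ddddddd
ddddddd
ddddddd
dddAAdd
ddAdddd
ddAdAdd
dddAd>d
ddddddd
ddddddd
gen 21: ddddddd
ddddddd
ddddddd
dddAAdd
ddAdddd
ddAdAdd
dddAdAd
dddddvd
ddddddd
gen 22: ddddddd
ddddddd
ddddddd
dddAAdd
ddAdddd
ddAdAdd
dddAdAd
dddd<Ad
ddddddd
gen 23: ddddddd
ddddddd
ddddddd
dddAAdd
ddAdddd
ddAdAdd
dddA^Ad
ddddAAd
ddddddd
gen 24: ddddddd
ddddddd
ddddddd
dddAAdd
ddAdddd
ddAdAdd
dddAA>d
ddddAAd
ddddddd
gen 25: ddddddd
ddddddd
ddddddd
dddAAdd
ddAdddd
ddAdA^d
dddAAdd
ddddAAd
ddddddd
gen 26: ddddddd
ddddddd
ddddddd
dddAAdd
ddAdddd
ddAdAA>
dddAAdd
ddddAAd
ddddddd
gen 27: ddddddd
ddddddd
ddddddd
dddAAdd
ddAdddd
ddAdAAA
dddAAdv
ddddAAd
ddddddd
gen 28: ddddddd
ddddddd
ddddddd
dddAAdd
ddAdddd
ddAdAAA
dddAA<A
ddddAAd
ddddddd
gen 29: ddddddd
ddddddd
ddddddd
dddAAdd
ddAdddd
ddAdA^A
dddAAAA
ddddAAd
ddddddd
gen 30: ddddddd
ddddddd
ddddddd
dddAAdd
ddAdddd
ddAd<dA
dddAAAA
ddddAAd
ddddddd
gen 31: ddddddd
ddddddd
ddddddd
dddAAdd
ddAdddd
ddAdddA
dddAvAA
ddddAAd
ddddddd
gen 32: ddddddd
ddddddd
ddddddd
dddAAdd
ddAdddd
ddAdddA
dddAd>A
ddddAAd
ddddddd
gen 33: ddddddd
ddddddd
ddddddd
dddAAdd
ddAdddd
ddAdd^A
dddAddA
ddddAAd
ddddddd
gen 34: ddddddd
ddddddd
ddddddd
dddAAdd
ddAdddd
ddAddA>
dddAddA
ddddAAd
ddddddd
gen 35: ddddddd
ddddddd
ddddddd
dddAAdd
ddAddd^
ddAddAd
dddAddA
ddddAAd
ddddddd
gen 36: ddddddd
ddddddd
ddddddd
dddAAdd
>dAdddA
ddAddAd
dddAddA
ddddAAd
ddddddd
gen 37: ddddddd
ddddddd
ddddddd
dddAAdd
AdAdddA
vdAddAd
dddAddA
ddddAAd
ddddddd
gen 38: ddddddd
ddddddd
ddddddd
dddAAdd
AdAdddA
AdAddA<
dddAddA
ddddAAd
ddddddd
gen 39: ddddddd
ddddddd
ddddddd
dddAAdd
AdAddd^
AdAddAA
dddAddA
ddddAAd
ddddddd
gen 40: ddddddd
ddddddd
ddddddd
dddAAdd
AdAdd<d
AdAddAA
dddAddA
ddddAAd
ddddddd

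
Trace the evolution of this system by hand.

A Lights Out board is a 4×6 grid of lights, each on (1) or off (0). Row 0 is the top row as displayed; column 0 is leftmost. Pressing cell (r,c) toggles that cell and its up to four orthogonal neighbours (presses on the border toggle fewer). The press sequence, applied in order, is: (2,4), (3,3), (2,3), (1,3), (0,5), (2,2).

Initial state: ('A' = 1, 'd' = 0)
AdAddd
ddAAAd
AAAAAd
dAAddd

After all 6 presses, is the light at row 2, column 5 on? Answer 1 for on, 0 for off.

1

t=0: AdAddd
ddAAAd
AAAAAd
dAAddd
t=1: AdAddd
ddAAdd
AAAddA
dAAdAd
t=2: AdAddd
ddAAdd
AAAAdA
dAdAdd
t=3: AdAddd
ddAddd
AAddAA
dAdddd
t=4: AdAAdd
dddAAd
AAdAAA
dAdddd
t=5: AdAAAA
dddAAA
AAdAAA
dAdddd
t=6: AdAAAA
ddAAAA
AdAdAA
dAAddd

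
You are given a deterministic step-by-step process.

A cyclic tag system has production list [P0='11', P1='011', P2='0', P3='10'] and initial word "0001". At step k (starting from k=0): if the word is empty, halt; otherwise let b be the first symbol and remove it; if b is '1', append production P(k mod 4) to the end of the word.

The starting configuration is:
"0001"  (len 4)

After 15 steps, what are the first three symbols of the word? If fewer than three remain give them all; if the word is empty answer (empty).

0) "0001"  (len 4)
1) "001"  (len 3)
2) "01"  (len 2)
3) "1"  (len 1)
4) "10"  (len 2)
5) "011"  (len 3)
6) "11"  (len 2)
7) "10"  (len 2)
8) "010"  (len 3)
9) "10"  (len 2)
10) "0011"  (len 4)
11) "011"  (len 3)
12) "11"  (len 2)
13) "111"  (len 3)
14) "11011"  (len 5)
15) "10110"  (len 5)

101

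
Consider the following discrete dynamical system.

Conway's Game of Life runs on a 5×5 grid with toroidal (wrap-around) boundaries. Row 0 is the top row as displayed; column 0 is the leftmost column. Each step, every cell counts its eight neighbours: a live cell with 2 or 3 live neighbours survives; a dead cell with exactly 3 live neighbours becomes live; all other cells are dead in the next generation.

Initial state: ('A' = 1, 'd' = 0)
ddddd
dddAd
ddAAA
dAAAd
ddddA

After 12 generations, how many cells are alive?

8

t=0: ddddd
dddAd
ddAAA
dAAAd
ddddA
t=1: ddddd
ddAAA
dAddA
AAddd
ddAAd
t=2: ddddA
AdAAA
dAddA
AAdAA
dAAdd
t=3: ddddA
dAAdd
ddddd
dddAA
dAAdd
t=4: AddAd
ddddd
ddAAd
ddAAd
AdAdA
t=5: AAdAd
ddAAA
ddAAd
ddddd
AdAdd
t=6: Adddd
Adddd
ddAdA
dAAAd
AdAdA
t=7: Adddd
AAddA
AdAdA
ddddd
AdAdA
t=8: dddAd
dddAd
dddAA
ddddd
AAddA
t=9: AdAAd
ddAAd
dddAA
dddAd
AdddA
t=10: AdAdd
dAddd
ddddA
AddAd
AAAdd
t=11: AdAdd
AAddd
AdddA
AdAAd
AdAAd
t=12: AdAAd
ddddd
ddAAd
AdAdd
Adddd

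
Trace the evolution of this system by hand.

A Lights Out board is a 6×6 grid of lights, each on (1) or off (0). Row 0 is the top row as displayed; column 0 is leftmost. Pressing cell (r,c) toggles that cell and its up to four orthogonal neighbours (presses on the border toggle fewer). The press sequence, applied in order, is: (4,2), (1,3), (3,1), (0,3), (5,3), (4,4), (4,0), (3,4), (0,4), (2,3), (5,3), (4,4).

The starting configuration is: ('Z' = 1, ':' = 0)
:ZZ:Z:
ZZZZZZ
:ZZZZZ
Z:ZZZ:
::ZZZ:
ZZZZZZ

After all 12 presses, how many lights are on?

gen 0: :ZZ:Z:
ZZZZZZ
:ZZZZZ
Z:ZZZ:
::ZZZ:
ZZZZZZ
gen 1: :ZZ:Z:
ZZZZZZ
:ZZZZZ
Z::ZZ:
:Z::Z:
ZZ:ZZZ
gen 2: :ZZZZ:
ZZ:::Z
:ZZ:ZZ
Z::ZZ:
:Z::Z:
ZZ:ZZZ
gen 3: :ZZZZ:
ZZ:::Z
::Z:ZZ
:ZZZZ:
::::Z:
ZZ:ZZZ
gen 4: :Z::::
ZZ:Z:Z
::Z:ZZ
:ZZZZ:
::::Z:
ZZ:ZZZ
gen 5: :Z::::
ZZ:Z:Z
::Z:ZZ
:ZZZZ:
:::ZZ:
ZZZ::Z
gen 6: :Z::::
ZZ:Z:Z
::Z:ZZ
:ZZZ::
:::::Z
ZZZ:ZZ
gen 7: :Z::::
ZZ:Z:Z
::Z:ZZ
ZZZZ::
ZZ:::Z
:ZZ:ZZ
gen 8: :Z::::
ZZ:Z:Z
::Z::Z
ZZZ:ZZ
ZZ::ZZ
:ZZ:ZZ
gen 9: :Z:ZZZ
ZZ:ZZZ
::Z::Z
ZZZ:ZZ
ZZ::ZZ
:ZZ:ZZ
gen 10: :Z:ZZZ
ZZ::ZZ
:::ZZZ
ZZZZZZ
ZZ::ZZ
:ZZ:ZZ
gen 11: :Z:ZZZ
ZZ::ZZ
:::ZZZ
ZZZZZZ
ZZ:ZZZ
:Z:Z:Z
gen 12: :Z:ZZZ
ZZ::ZZ
:::ZZZ
ZZZZ:Z
ZZ::::
:Z:ZZZ

22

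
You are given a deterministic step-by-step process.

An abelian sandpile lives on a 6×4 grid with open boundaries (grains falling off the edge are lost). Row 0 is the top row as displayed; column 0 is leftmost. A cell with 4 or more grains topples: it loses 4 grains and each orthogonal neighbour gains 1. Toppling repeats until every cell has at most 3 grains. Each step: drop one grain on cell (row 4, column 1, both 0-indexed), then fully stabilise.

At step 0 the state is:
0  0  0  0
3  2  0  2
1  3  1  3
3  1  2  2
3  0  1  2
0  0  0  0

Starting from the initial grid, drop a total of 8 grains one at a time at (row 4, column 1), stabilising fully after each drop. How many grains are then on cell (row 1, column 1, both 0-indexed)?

3

step 0: 0  0  0  0
3  2  0  2
1  3  1  3
3  1  2  2
3  0  1  2
0  0  0  0
step 1: 0  0  0  0
3  2  0  2
1  3  1  3
3  1  2  2
3  1  1  2
0  0  0  0
step 2: 0  0  0  0
3  2  0  2
1  3  1  3
3  1  2  2
3  2  1  2
0  0  0  0
step 3: 0  0  0  0
3  2  0  2
1  3  1  3
3  1  2  2
3  3  1  2
0  0  0  0
step 4: 0  0  0  0
3  2  0  2
2  3  1  3
0  3  2  2
1  1  2  2
1  1  0  0
step 5: 0  0  0  0
3  2  0  2
2  3  1  3
0  3  2  2
1  2  2  2
1  1  0  0
step 6: 0  0  0  0
3  2  0  2
2  3  1  3
0  3  2  2
1  3  2  2
1  1  0  0
step 7: 0  0  0  0
3  3  0  2
3  0  2  3
1  1  3  2
2  1  3  2
1  2  0  0
step 8: 0  0  0  0
3  3  0  2
3  0  2  3
1  1  3  2
2  2  3  2
1  2  0  0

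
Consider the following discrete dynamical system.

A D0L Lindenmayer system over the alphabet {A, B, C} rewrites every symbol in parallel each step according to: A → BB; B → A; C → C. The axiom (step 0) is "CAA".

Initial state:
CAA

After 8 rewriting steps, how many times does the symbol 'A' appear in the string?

32

gen 0: CAA
gen 1: CBBBB
gen 2: CAAAA
gen 3: CBBBBBBBB
gen 4: CAAAAAAAA
gen 5: CBBBBBBBBBBBBBBBB
gen 6: CAAAAAAAAAAAAAAAA
gen 7: CBBBBBBBBBBBBBBBBBBBBBBBBBBBBBBBB
gen 8: CAAAAAAAAAAAAAAAAAAAAAAAAAAAAAAAA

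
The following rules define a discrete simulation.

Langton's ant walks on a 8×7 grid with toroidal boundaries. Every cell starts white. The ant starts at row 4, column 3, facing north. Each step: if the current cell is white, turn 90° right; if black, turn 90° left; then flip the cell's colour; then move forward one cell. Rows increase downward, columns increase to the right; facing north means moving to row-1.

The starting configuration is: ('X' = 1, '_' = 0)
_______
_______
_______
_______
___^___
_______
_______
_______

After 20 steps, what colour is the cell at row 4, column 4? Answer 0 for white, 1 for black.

k=0  _______
_______
_______
_______
___^___
_______
_______
_______
k=1  _______
_______
_______
_______
___X>__
_______
_______
_______
k=2  _______
_______
_______
_______
___XX__
____v__
_______
_______
k=3  _______
_______
_______
_______
___XX__
___<X__
_______
_______
k=4  _______
_______
_______
_______
___^X__
___XX__
_______
_______
k=5  _______
_______
_______
_______
__<_X__
___XX__
_______
_______
k=6  _______
_______
_______
__^____
__X_X__
___XX__
_______
_______
k=7  _______
_______
_______
__X>___
__X_X__
___XX__
_______
_______
k=8  _______
_______
_______
__XX___
__XvX__
___XX__
_______
_______
k=9  _______
_______
_______
__XX___
__<XX__
___XX__
_______
_______
k=10  _______
_______
_______
__XX___
___XX__
__vXX__
_______
_______
k=11  _______
_______
_______
__XX___
___XX__
_<XXX__
_______
_______
k=12  _______
_______
_______
__XX___
_^_XX__
_XXXX__
_______
_______
k=13  _______
_______
_______
__XX___
_X>XX__
_XXXX__
_______
_______
k=14  _______
_______
_______
__XX___
_XXXX__
_XvXX__
_______
_______
k=15  _______
_______
_______
__XX___
_XXXX__
_X_>X__
_______
_______
k=16  _______
_______
_______
__XX___
_XX^X__
_X__X__
_______
_______
k=17  _______
_______
_______
__XX___
_X<_X__
_X__X__
_______
_______
k=18  _______
_______
_______
__XX___
_X__X__
_Xv_X__
_______
_______
k=19  _______
_______
_______
__XX___
_X__X__
_<X_X__
_______
_______
k=20  _______
_______
_______
__XX___
_X__X__
__X_X__
_v_____
_______

1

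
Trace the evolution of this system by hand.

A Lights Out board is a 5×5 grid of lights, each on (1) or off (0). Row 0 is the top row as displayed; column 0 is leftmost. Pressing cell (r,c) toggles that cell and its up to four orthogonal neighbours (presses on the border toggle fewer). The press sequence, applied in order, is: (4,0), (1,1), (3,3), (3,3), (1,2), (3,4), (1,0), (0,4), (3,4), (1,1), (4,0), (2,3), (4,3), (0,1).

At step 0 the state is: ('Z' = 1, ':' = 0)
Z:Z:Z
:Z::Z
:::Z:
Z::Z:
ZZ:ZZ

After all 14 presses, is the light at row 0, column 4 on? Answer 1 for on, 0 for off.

0

t=0: Z:Z:Z
:Z::Z
:::Z:
Z::Z:
ZZ:ZZ
t=1: Z:Z:Z
:Z::Z
:::Z:
:::Z:
:::ZZ
t=2: ZZZ:Z
Z:Z:Z
:Z:Z:
:::Z:
:::ZZ
t=3: ZZZ:Z
Z:Z:Z
:Z:::
::Z:Z
::::Z
t=4: ZZZ:Z
Z:Z:Z
:Z:Z:
:::Z:
:::ZZ
t=5: ZZ::Z
ZZ:ZZ
:ZZZ:
:::Z:
:::ZZ
t=6: ZZ::Z
ZZ:ZZ
:ZZZZ
::::Z
:::Z:
t=7: :Z::Z
:::ZZ
ZZZZZ
::::Z
:::Z:
t=8: :Z:Z:
:::Z:
ZZZZZ
::::Z
:::Z:
t=9: :Z:Z:
:::Z:
ZZZZ:
:::Z:
:::ZZ
t=10: :::Z:
ZZZZ:
Z:ZZ:
:::Z:
:::ZZ
t=11: :::Z:
ZZZZ:
Z:ZZ:
Z::Z:
ZZ:ZZ
t=12: :::Z:
ZZZ::
Z:::Z
Z::::
ZZ:ZZ
t=13: :::Z:
ZZZ::
Z:::Z
Z::Z:
ZZZ::
t=14: ZZZZ:
Z:Z::
Z:::Z
Z::Z:
ZZZ::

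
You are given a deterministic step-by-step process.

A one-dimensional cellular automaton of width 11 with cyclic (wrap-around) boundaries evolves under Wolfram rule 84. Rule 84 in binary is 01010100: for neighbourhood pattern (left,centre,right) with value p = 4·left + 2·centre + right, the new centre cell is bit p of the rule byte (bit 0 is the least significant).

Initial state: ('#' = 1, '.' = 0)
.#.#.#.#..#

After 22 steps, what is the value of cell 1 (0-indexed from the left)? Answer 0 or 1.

step 0: .#.#.#.#..#
step 1: .#.#.#.##.#
step 2: .#.#.#..#.#
step 3: .#.#.##.#.#
step 4: .#.#..#.#.#
step 5: .#.##.#.#.#
step 6: .#..#.#.#.#
step 7: .##.#.#.#.#
step 8: ..#.#.#.#.#
step 9: #.#.#.#.#.#
step 10: #.#.#.#.#..
step 11: #.#.#.#.##.
step 12: #.#.#.#..#.
step 13: #.#.#.##.#.
step 14: #.#.#..#.#.
step 15: #.#.##.#.#.
step 16: #.#..#.#.#.
step 17: #.##.#.#.#.
step 18: #..#.#.#.#.
step 19: ##.#.#.#.#.
step 20: .#.#.#.#.#.
step 21: .#.#.#.#.##
step 22: .#.#.#.#..#

1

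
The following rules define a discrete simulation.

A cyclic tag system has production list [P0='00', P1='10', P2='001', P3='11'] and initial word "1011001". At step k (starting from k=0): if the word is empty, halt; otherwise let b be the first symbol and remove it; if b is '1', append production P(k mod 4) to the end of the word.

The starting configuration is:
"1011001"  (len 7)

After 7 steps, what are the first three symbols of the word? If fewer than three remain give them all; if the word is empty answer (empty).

k=0  "1011001"  (len 7)
k=1  "01100100"  (len 8)
k=2  "1100100"  (len 7)
k=3  "100100001"  (len 9)
k=4  "0010000111"  (len 10)
k=5  "010000111"  (len 9)
k=6  "10000111"  (len 8)
k=7  "0000111001"  (len 10)

000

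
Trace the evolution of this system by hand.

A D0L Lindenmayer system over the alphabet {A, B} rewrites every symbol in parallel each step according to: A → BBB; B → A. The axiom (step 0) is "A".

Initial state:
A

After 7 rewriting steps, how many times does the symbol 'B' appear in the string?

81

step 0: A
step 1: BBB
step 2: AAA
step 3: BBBBBBBBB
step 4: AAAAAAAAA
step 5: BBBBBBBBBBBBBBBBBBBBBBBBBBB
step 6: AAAAAAAAAAAAAAAAAAAAAAAAAAA
step 7: BBBBBBBBBBBBBBBBBBBBBBBBBBBBBBBBBBBBBBBBBBBBBBBBBBBBBBBBBBBBBBBBBBBBBBBBBBBBBBBBB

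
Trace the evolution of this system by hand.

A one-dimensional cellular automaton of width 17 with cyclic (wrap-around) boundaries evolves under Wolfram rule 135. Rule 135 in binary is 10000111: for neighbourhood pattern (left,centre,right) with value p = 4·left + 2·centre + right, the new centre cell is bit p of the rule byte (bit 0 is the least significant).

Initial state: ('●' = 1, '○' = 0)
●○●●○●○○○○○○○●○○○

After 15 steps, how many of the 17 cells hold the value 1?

t=0: ●○●●○●○○○○○○○●○○○
t=1: ●○○○○●○●●●●●●●○●●
t=2: ○○●●●●○○●●●●●○○○●
t=3: ○●○●●○○●○●●●○○●●●
t=4: ○●○○○○●●○○●○○●○●○
t=5: ●●○●●●○○○●●○●●○●○
t=6: ○○○○●○○●●○○○○○○●○
t=7: ●●●●●○●○○○●●●●●●○
t=8: ○●●●○○●○●●○●●●●○○
t=9: ●○●○○●●○○○○○●●○○●
t=10: ○○●○●○○○●●●●○○○●○
t=11: ●●●○●○●●○●●○○●●●○
t=12: ○●○○●○○○○○○○●○●○○
t=13: ●●○●●○●●●●●●●○●○●
t=14: ●○○○○○○●●●●●○○●○○
t=15: ●○●●●●●○●●●○○●●○●

12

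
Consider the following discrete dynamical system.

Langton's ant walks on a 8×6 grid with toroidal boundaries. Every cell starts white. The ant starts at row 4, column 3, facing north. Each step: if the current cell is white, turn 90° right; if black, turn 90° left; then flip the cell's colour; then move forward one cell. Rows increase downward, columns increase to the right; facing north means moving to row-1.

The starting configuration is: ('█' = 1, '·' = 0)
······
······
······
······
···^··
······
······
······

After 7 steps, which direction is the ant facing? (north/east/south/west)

k=0  ······
······
······
······
···^··
······
······
······
k=1  ······
······
······
······
···█>·
······
······
······
k=2  ······
······
······
······
···██·
····v·
······
······
k=3  ······
······
······
······
···██·
···<█·
······
······
k=4  ······
······
······
······
···^█·
···██·
······
······
k=5  ······
······
······
······
··<·█·
···██·
······
······
k=6  ······
······
······
··^···
··█·█·
···██·
······
······
k=7  ······
······
······
··█>··
··█·█·
···██·
······
······

east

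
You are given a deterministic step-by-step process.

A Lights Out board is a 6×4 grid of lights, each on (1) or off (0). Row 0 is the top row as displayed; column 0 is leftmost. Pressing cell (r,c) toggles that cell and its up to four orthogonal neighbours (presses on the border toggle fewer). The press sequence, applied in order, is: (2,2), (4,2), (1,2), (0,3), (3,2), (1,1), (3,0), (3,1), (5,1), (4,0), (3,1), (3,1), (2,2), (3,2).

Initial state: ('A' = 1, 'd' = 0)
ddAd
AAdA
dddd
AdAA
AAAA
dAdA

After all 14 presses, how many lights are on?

12

[0] ddAd
AAdA
dddd
AdAA
AAAA
dAdA
[1] ddAd
AAAA
dAAA
AddA
AAAA
dAdA
[2] ddAd
AAAA
dAAA
AdAA
Addd
dAAA
[3] dddd
Addd
dAdA
AdAA
Addd
dAAA
[4] ddAA
AddA
dAdA
AdAA
Addd
dAAA
[5] ddAA
AddA
dAAA
AAdd
AdAd
dAAA
[6] dAAA
dAAA
ddAA
AAdd
AdAd
dAAA
[7] dAAA
dAAA
AdAA
dddd
ddAd
dAAA
[8] dAAA
dAAA
AAAA
AAAd
dAAd
dAAA
[9] dAAA
dAAA
AAAA
AAAd
ddAd
AddA
[10] dAAA
dAAA
AAAA
dAAd
AAAd
dddA
[11] dAAA
dAAA
AdAA
Addd
AdAd
dddA
[12] dAAA
dAAA
AAAA
dAAd
AAAd
dddA
[13] dAAA
dAdA
Addd
dAdd
AAAd
dddA
[14] dAAA
dAdA
AdAd
ddAA
AAdd
dddA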